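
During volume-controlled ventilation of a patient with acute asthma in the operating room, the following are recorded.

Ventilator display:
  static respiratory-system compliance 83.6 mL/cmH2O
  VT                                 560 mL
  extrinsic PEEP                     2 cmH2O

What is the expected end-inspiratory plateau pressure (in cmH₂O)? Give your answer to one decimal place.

Pplat = PEEP + Vt / Cstat = 2 + 560 / 83.6 = 2 + 6.699 = 8.699 cmH2O.

8.7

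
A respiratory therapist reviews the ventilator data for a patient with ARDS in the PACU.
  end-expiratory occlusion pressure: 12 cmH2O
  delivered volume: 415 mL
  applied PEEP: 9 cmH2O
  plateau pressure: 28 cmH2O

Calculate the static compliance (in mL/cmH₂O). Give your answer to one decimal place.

End-expiratory occlusion gives total PEEP = 12 cmH2O (intrinsic PEEP = 12 − 9 = 3). Use total PEEP for the elastic gradient.
Cstat = Vt / (Pplat − PEEPtotal) = 415 / (28 − 12) = 415 / 16.0 = 25.938 mL/cmH2O.

25.9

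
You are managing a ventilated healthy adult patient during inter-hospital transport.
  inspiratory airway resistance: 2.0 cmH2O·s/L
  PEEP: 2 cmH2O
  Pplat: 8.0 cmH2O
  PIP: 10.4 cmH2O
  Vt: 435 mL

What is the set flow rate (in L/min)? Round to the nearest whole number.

flow = (PIP − Pplat) / Raw = (10.4 − 8.0) / 2.0 = 1.2 L/s × 60 = 72.0 L/min.

72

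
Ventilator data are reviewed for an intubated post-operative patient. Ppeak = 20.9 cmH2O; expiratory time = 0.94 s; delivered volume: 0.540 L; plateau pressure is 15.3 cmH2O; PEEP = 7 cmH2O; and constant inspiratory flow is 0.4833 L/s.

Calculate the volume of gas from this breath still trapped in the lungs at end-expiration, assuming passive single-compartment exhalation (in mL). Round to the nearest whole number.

R = (PIP − Pplat)/V̇ = (20.9 − 15.3) / 0.4833 = 5.6/0.4833 = 11.587 cmH2O·s/L.
C = Vt/(Pplat − PEEP) = 540.0 / (15.3 − 7) = 540.0/8.3 = 65.06 mL/cmH2O.
τ = R × C = 11.587 × 0.06506 L/cmH2O = 0.7539 s.
Fraction remaining = e^(−Te/τ) = e^(−0.94/0.7539) = 0.2874.
Trapped volume = 540.0 × 0.2874 = 155.2 mL.

155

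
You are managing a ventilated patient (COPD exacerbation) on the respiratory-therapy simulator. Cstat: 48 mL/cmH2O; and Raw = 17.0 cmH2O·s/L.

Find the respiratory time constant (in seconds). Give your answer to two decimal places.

τ = R × C = 17.0 × 48 mL/cmH2O = 17.0 × 0.048 L/cmH2O = 0.816 s.

0.82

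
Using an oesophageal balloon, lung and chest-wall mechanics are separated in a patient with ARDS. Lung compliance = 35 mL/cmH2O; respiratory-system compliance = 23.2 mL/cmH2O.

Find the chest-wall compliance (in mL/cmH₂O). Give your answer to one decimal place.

68.8

1/Ccw = 1/Crs − 1/CL.
1/Ccw = 1/23.2 − 1/35 = 0.01453.
Ccw = 68.823 mL/cmH2O.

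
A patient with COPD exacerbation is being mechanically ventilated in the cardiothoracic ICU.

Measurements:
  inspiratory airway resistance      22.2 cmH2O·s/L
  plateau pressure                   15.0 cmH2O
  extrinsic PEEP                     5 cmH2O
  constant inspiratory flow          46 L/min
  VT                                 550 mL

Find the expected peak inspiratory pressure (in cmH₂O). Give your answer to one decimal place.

32.0

Flow: 46 L/min ÷ 60 = 0.7667 L/s.
PIP = Pplat + Raw × flow = 15.0 + 22.2 × 0.7667 = 15.0 + 17.021 = 32.021 cmH2O.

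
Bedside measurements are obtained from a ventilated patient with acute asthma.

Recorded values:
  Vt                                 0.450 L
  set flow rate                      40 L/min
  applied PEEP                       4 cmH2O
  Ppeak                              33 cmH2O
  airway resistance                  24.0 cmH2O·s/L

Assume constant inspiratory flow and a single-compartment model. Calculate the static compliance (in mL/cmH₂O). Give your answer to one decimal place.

Flow: 40 L/min ÷ 60 = 0.6667 L/s.
Equation of motion (constant flow): PIP = Vt/C + R·V̇ + PEEP.
Vt/C = PIP − R·V̇ − PEEP = 33 − 24.0×0.6667 − 4 = 33 − 16.001 − 4 = 12.999 cmH2O.
C = Vt / 12.999 = 450 / 12.999 = 34.618 mL/cmH2O.

34.6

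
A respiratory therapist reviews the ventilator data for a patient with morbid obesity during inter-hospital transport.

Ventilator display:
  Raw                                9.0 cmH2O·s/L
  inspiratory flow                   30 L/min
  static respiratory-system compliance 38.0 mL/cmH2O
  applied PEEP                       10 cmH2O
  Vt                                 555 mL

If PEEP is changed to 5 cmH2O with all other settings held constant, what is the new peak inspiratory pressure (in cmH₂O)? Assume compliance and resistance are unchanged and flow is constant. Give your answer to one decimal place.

24.1

Flow: 30 L/min ÷ 60 = 0.5 L/s.
PIP = Vt/C + R·V̇ + PEEP (constant-flow equation of motion).
Only the baseline term changes: ΔPIP = ΔPEEP = 5 − 10 = -5.0 cmH2O.
Original PIP = 555/38.0 + 9.0×0.5 + 10 = 29.105 cmH2O; new PIP = 29.105 + (-5.0) = 24.105 cmH2O.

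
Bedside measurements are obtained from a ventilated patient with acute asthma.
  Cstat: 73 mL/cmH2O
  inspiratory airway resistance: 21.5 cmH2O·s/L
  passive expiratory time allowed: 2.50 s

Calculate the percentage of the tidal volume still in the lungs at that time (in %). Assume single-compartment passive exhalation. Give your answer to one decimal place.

τ = R × C = 21.5 × 73 mL/cmH2O = 21.5 × 0.073 L/cmH2O = 1.57 s.
Passive exhalation: V(t)/V₀ = e^(−t/τ) = e^(−2.50/1.57) = 0.2034.
Fraction remaining = 0.2034 → 20.34%.

20.3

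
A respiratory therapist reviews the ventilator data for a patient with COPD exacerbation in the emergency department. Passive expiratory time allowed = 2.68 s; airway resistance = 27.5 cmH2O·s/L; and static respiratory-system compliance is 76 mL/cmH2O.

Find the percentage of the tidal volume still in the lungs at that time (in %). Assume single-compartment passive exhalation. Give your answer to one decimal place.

τ = R × C = 27.5 × 76 mL/cmH2O = 27.5 × 0.076 L/cmH2O = 2.09 s.
Passive exhalation: V(t)/V₀ = e^(−t/τ) = e^(−2.68/2.09) = 0.2774.
Fraction remaining = 0.2774 → 27.74%.

27.7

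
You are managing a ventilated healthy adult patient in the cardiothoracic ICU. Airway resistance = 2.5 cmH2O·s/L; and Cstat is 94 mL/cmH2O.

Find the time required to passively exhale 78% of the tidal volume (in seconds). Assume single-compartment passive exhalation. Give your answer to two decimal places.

0.36

τ = R × C = 2.5 × 94 mL/cmH2O = 2.5 × 0.094 L/cmH2O = 0.235 s.
Exhaled fraction f = 1 − e^(−t/τ) → t = −τ·ln(1 − f) = −0.235·ln(0.22) = 0.3558 s.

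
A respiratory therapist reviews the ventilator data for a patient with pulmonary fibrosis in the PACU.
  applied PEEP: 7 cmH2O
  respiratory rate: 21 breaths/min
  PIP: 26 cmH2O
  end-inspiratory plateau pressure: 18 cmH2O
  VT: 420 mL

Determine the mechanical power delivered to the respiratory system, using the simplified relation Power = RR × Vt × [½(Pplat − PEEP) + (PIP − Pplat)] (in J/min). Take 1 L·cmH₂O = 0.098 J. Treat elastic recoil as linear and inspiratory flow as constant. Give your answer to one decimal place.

Per-breath work = Vt × [½(Pplat−PEEP) + (PIP−Pplat)] = 0.420 × [0.5×11.0 + 8.0] = 0.420 × 13.5 = 5.67 L·cmH2O.
Power = 21 × 5.67 = 119.07 L·cmH2O/min.
× 0.098 J/(L·cmH2O) → 11.669 J/min.

11.7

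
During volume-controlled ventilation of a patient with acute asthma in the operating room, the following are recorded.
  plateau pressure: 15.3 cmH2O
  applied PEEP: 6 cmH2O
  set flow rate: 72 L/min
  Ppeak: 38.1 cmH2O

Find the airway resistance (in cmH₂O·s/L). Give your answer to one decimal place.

19.0

Flow: 72 L/min ÷ 60 = 1.2 L/s.
Raw = (PIP − Pplat) / flow = (38.1 − 15.3) / 1.2 = 22.8 / 1.2 = 19.0 cmH2O·s/L.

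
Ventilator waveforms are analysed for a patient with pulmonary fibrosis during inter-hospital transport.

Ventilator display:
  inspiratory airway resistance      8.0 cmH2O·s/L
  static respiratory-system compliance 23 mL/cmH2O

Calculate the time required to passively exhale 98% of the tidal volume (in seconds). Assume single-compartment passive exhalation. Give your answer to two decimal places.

0.72

τ = R × C = 8.0 × 23 mL/cmH2O = 8.0 × 0.023 L/cmH2O = 0.184 s.
Exhaled fraction f = 1 − e^(−t/τ) → t = −τ·ln(1 − f) = −0.184·ln(0.02) = 0.7198 s.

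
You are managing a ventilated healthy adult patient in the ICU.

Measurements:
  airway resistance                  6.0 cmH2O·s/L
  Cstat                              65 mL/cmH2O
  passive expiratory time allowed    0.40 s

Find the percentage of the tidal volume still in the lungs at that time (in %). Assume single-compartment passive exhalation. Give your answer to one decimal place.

τ = R × C = 6.0 × 65 mL/cmH2O = 6.0 × 0.065 L/cmH2O = 0.39 s.
Passive exhalation: V(t)/V₀ = e^(−t/τ) = e^(−0.40/0.39) = 0.3586.
Fraction remaining = 0.3586 → 35.86%.

35.9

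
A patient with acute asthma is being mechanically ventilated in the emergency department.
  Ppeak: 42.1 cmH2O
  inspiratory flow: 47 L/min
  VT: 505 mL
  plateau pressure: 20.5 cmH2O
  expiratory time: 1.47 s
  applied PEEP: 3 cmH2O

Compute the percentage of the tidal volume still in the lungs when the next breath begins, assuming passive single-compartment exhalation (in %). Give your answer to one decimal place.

Flow: 47 L/min ÷ 60 = 0.7833 L/s.
R = (PIP − Pplat)/V̇ = (42.1 − 20.5) / 0.7833 = 21.6/0.7833 = 27.576 cmH2O·s/L.
C = Vt/(Pplat − PEEP) = 505.0 / (20.5 − 3) = 505.0/17.5 = 28.857 mL/cmH2O.
τ = R × C = 27.576 × 0.02886 L/cmH2O = 0.7958 s.
Fraction remaining at end-expiration = e^(−Te/τ) = e^(−1.47/0.7958) = 0.1577 → 15.77%.

15.8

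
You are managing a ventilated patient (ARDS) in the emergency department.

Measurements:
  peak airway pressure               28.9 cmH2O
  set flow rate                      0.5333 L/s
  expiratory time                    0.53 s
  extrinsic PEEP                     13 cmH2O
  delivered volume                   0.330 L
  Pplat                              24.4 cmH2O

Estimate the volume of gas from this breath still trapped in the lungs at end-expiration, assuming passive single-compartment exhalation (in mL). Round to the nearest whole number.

R = (PIP − Pplat)/V̇ = (28.9 − 24.4) / 0.5333 = 4.5/0.5333 = 8.438 cmH2O·s/L.
C = Vt/(Pplat − PEEP) = 330.0 / (24.4 − 13) = 330.0/11.4 = 28.947 mL/cmH2O.
τ = R × C = 8.438 × 0.02895 L/cmH2O = 0.2443 s.
Fraction remaining = e^(−Te/τ) = e^(−0.53/0.2443) = 0.1142.
Trapped volume = 330.0 × 0.1142 = 37.686 mL.

38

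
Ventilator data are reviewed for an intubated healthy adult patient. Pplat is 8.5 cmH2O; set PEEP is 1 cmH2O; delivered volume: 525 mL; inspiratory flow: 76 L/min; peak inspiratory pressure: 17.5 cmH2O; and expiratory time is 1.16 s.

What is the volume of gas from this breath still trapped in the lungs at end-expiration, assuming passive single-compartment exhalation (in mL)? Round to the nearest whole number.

51

Flow: 76 L/min ÷ 60 = 1.2667 L/s.
R = (PIP − Pplat)/V̇ = (17.5 − 8.5) / 1.2667 = 9.0/1.2667 = 7.105 cmH2O·s/L.
C = Vt/(Pplat − PEEP) = 525.0 / (8.5 − 1) = 525.0/7.5 = 70.0 mL/cmH2O.
τ = R × C = 7.105 × 0.07 L/cmH2O = 0.4974 s.
Fraction remaining = e^(−Te/τ) = e^(−1.16/0.4974) = 0.09709.
Trapped volume = 525.0 × 0.09709 = 50.972 mL.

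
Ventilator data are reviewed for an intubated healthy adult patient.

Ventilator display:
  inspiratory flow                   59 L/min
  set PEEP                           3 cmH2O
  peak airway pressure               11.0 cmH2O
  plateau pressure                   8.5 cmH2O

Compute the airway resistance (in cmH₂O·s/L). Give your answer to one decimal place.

2.5

Flow: 59 L/min ÷ 60 = 0.9833 L/s.
Raw = (PIP − Pplat) / flow = (11.0 − 8.5) / 0.9833 = 2.5 / 0.9833 = 2.542 cmH2O·s/L.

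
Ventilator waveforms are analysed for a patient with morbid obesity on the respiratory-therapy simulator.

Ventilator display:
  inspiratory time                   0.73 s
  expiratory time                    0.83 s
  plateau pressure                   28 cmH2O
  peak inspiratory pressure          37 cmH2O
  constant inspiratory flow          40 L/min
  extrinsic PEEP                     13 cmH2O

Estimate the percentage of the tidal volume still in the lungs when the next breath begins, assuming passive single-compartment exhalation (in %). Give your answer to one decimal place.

Flow: 40 L/min ÷ 60 = 0.6667 L/s.
Vt = flow × Ti = 0.6667 L/s × 0.73 s × 1000 mL/L = 486.69 mL.
R = (PIP − Pplat)/V̇ = (37 − 28) / 0.6667 = 9.0/0.6667 = 13.499 cmH2O·s/L.
C = Vt/(Pplat − PEEP) = 486.69 / (28 − 13) = 486.69/15.0 = 32.446 mL/cmH2O.
τ = R × C = 13.499 × 0.03245 L/cmH2O = 0.438 s.
Fraction remaining at end-expiration = e^(−Te/τ) = e^(−0.83/0.438) = 0.1503 → 15.03%.

15.0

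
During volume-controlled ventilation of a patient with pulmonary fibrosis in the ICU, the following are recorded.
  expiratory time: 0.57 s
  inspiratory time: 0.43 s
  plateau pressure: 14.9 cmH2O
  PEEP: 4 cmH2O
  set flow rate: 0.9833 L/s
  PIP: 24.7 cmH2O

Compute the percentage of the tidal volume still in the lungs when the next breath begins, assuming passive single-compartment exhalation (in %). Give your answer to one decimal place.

Vt = flow × Ti = 0.9833 L/s × 0.43 s × 1000 mL/L = 422.82 mL.
R = (PIP − Pplat)/V̇ = (24.7 − 14.9) / 0.9833 = 9.8/0.9833 = 9.966 cmH2O·s/L.
C = Vt/(Pplat − PEEP) = 422.82 / (14.9 − 4) = 422.82/10.9 = 38.791 mL/cmH2O.
τ = R × C = 9.966 × 0.03879 L/cmH2O = 0.3866 s.
Fraction remaining at end-expiration = e^(−Te/τ) = e^(−0.57/0.3866) = 0.2289 → 22.89%.

22.9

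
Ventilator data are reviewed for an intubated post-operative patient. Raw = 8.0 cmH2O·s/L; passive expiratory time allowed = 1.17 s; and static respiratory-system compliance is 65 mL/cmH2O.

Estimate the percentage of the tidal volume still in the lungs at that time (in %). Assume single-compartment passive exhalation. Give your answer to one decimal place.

τ = R × C = 8.0 × 65 mL/cmH2O = 8.0 × 0.065 L/cmH2O = 0.52 s.
Passive exhalation: V(t)/V₀ = e^(−t/τ) = e^(−1.17/0.52) = 0.1054.
Fraction remaining = 0.1054 → 10.54%.

10.5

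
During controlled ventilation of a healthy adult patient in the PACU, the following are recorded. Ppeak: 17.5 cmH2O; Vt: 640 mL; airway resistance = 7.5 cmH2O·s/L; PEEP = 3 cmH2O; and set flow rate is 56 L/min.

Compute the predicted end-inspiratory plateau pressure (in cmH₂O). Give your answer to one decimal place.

10.5

Flow: 56 L/min ÷ 60 = 0.9333 L/s.
Pplat = PIP − Raw × flow = 17.5 − 7.5 × 0.9333 = 17.5 − 7.0 = 10.5 cmH2O.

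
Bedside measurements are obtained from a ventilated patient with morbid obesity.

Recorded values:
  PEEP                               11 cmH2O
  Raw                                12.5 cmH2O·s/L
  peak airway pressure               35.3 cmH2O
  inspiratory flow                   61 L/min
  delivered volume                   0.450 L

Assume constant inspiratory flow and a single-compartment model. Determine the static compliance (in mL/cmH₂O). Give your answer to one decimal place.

38.8

Flow: 61 L/min ÷ 60 = 1.0167 L/s.
Equation of motion (constant flow): PIP = Vt/C + R·V̇ + PEEP.
Vt/C = PIP − R·V̇ − PEEP = 35.3 − 12.5×1.0167 − 11 = 35.3 − 12.709 − 11 = 11.591 cmH2O.
C = Vt / 11.591 = 450 / 11.591 = 38.823 mL/cmH2O.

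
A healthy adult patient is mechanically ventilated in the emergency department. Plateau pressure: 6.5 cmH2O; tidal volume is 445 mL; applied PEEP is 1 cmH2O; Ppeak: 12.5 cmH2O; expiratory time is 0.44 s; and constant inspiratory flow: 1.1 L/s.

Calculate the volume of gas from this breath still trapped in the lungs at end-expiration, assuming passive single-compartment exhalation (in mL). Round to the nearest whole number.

R = (PIP − Pplat)/V̇ = (12.5 − 6.5) / 1.1 = 6.0/1.1 = 5.455 cmH2O·s/L.
C = Vt/(Pplat − PEEP) = 445.0 / (6.5 − 1) = 445.0/5.5 = 80.909 mL/cmH2O.
τ = R × C = 5.455 × 0.08091 L/cmH2O = 0.4414 s.
Fraction remaining = e^(−Te/τ) = e^(−0.44/0.4414) = 0.369.
Trapped volume = 445.0 × 0.369 = 164.21 mL.

164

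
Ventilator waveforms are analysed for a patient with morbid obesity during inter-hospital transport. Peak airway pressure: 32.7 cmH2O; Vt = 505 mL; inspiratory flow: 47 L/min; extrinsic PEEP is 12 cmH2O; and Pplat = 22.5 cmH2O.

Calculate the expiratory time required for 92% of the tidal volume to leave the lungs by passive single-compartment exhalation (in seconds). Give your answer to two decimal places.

1.58

Flow: 47 L/min ÷ 60 = 0.7833 L/s.
R = (PIP − Pplat)/V̇ = (32.7 − 22.5) / 0.7833 = 10.2/0.7833 = 13.022 cmH2O·s/L.
C = Vt/(Pplat − PEEP) = 505.0 / (22.5 − 12) = 505.0/10.5 = 48.095 mL/cmH2O.
τ = R × C = 13.022 × 0.0481 L/cmH2O = 0.6264 s.
t = −τ·ln(1 − 0.92) = −0.6264·ln(0.08) = 1.582 s.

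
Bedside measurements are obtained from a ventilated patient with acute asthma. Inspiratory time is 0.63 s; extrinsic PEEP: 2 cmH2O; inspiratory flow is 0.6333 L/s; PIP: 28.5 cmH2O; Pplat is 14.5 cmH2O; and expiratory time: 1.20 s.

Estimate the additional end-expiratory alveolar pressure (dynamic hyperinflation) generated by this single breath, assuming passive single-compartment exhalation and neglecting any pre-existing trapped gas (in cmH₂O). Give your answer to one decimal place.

2.3

Vt = flow × Ti = 0.6333 L/s × 0.63 s × 1000 mL/L = 398.98 mL.
R = (PIP − Pplat)/V̇ = (28.5 − 14.5) / 0.6333 = 14.0/0.6333 = 22.106 cmH2O·s/L.
C = Vt/(Pplat − PEEP) = 398.98 / (14.5 − 2) = 398.98/12.5 = 31.918 mL/cmH2O.
τ = R × C = 22.106 × 0.03192 L/cmH2O = 0.7056 s.
Fraction remaining = e^(−Te/τ) = e^(−1.20/0.7056) = 0.1826; trapped volume = 398.98 × 0.1826 = 72.854 mL.
Additional alveolar pressure from trapping ≈ V_trapped / C = 72.854 / 31.918 = 2.283 cmH2O.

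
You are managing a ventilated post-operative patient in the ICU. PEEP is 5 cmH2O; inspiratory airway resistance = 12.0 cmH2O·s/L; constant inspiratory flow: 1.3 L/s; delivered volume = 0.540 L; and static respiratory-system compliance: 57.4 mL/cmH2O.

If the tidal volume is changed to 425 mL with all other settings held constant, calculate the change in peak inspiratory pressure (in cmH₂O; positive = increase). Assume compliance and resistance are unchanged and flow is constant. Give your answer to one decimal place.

-2.0

PIP = Vt/C + R·V̇ + PEEP (constant-flow equation of motion).
Only the elastic term changes: ΔPIP = ΔVt / C = (425 − 540) / 57.4 = -2.003 cmH2O.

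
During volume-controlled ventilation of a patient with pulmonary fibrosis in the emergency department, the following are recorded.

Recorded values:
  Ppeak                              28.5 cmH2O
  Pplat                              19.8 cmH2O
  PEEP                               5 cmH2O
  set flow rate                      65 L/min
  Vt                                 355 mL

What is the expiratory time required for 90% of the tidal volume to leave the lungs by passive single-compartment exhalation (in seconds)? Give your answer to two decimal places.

Flow: 65 L/min ÷ 60 = 1.0833 L/s.
R = (PIP − Pplat)/V̇ = (28.5 − 19.8) / 1.0833 = 8.7/1.0833 = 8.031 cmH2O·s/L.
C = Vt/(Pplat − PEEP) = 355.0 / (19.8 − 5) = 355.0/14.8 = 23.986 mL/cmH2O.
τ = R × C = 8.031 × 0.02399 L/cmH2O = 0.1927 s.
t = −τ·ln(1 − 0.90) = −0.1927·ln(0.1) = 0.4437 s.

0.44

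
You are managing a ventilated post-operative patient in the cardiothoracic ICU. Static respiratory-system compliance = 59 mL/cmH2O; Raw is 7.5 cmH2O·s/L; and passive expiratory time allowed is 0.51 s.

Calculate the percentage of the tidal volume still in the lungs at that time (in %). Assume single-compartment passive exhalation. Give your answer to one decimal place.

τ = R × C = 7.5 × 59 mL/cmH2O = 7.5 × 0.059 L/cmH2O = 0.4425 s.
Passive exhalation: V(t)/V₀ = e^(−t/τ) = e^(−0.51/0.4425) = 0.3158.
Fraction remaining = 0.3158 → 31.58%.

31.6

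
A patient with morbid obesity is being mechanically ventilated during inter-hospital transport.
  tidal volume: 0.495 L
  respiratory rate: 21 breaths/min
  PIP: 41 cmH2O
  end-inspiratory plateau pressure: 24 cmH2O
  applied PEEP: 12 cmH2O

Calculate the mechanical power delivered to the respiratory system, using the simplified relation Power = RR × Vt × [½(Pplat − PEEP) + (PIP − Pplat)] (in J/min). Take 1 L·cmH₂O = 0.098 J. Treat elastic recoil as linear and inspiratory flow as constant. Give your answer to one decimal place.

23.4

Per-breath work = Vt × [½(Pplat−PEEP) + (PIP−Pplat)] = 0.495 × [0.5×12.0 + 17.0] = 0.495 × 23.0 = 11.385 L·cmH2O.
Power = 21 × 11.385 = 239.09 L·cmH2O/min.
× 0.098 J/(L·cmH2O) → 23.431 J/min.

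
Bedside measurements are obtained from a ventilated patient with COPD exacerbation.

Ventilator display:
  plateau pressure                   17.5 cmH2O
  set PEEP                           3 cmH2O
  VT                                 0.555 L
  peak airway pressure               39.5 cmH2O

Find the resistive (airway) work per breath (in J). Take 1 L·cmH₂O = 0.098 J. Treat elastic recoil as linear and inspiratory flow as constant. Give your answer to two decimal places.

1.20

With constant inspiratory flow the resistive pressure is constant at PIP − Pplat = 39.5 − 17.5 = 22.0 cmH2O, so resistive work = 22.0 × 0.555 = 12.21 L·cmH2O.
× 0.098 J/(L·cmH2O) → 1.197 J.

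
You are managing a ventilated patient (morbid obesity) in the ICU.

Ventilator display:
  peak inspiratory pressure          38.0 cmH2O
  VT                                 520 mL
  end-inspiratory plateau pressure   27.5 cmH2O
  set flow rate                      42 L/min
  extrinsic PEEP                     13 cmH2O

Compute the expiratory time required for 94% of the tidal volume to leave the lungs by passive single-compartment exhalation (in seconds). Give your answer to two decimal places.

Flow: 42 L/min ÷ 60 = 0.7 L/s.
R = (PIP − Pplat)/V̇ = (38.0 − 27.5) / 0.7 = 10.5/0.7 = 15.0 cmH2O·s/L.
C = Vt/(Pplat − PEEP) = 520.0 / (27.5 − 13) = 520.0/14.5 = 35.862 mL/cmH2O.
τ = R × C = 15.0 × 0.03586 L/cmH2O = 0.5379 s.
t = −τ·ln(1 − 0.94) = −0.5379·ln(0.06) = 1.513 s.

1.51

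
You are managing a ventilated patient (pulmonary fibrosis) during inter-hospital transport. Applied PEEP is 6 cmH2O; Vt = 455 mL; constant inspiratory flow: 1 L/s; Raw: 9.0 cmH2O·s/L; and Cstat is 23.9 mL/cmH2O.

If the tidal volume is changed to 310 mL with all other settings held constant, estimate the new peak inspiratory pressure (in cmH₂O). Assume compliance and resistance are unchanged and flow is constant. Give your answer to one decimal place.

PIP = Vt/C + R·V̇ + PEEP (constant-flow equation of motion).
Only the elastic term changes: ΔPIP = ΔVt / C = (310 − 455) / 23.9 = -6.067 cmH2O.
Original PIP = 455/23.9 + 9.0×1 + 6 = 34.038 cmH2O; new PIP = 34.038 + (-6.067) = 27.971 cmH2O.

28.0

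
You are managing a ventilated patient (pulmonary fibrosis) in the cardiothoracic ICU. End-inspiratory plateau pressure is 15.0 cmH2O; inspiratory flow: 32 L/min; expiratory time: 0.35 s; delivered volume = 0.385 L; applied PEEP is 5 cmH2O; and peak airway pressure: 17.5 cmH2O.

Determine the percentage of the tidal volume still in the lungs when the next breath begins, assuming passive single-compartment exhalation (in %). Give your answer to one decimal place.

14.4

Flow: 32 L/min ÷ 60 = 0.5333 L/s.
R = (PIP − Pplat)/V̇ = (17.5 − 15.0) / 0.5333 = 2.5/0.5333 = 4.688 cmH2O·s/L.
C = Vt/(Pplat − PEEP) = 385.0 / (15.0 − 5) = 385.0/10.0 = 38.5 mL/cmH2O.
τ = R × C = 4.688 × 0.0385 L/cmH2O = 0.1805 s.
Fraction remaining at end-expiration = e^(−Te/τ) = e^(−0.35/0.1805) = 0.1438 → 14.38%.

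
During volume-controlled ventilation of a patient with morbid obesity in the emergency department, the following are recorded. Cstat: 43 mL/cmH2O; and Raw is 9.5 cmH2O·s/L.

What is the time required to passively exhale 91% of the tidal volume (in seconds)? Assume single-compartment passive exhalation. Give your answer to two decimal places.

0.98

τ = R × C = 9.5 × 43 mL/cmH2O = 9.5 × 0.043 L/cmH2O = 0.4085 s.
Exhaled fraction f = 1 − e^(−t/τ) → t = −τ·ln(1 − f) = −0.4085·ln(0.09) = 0.9836 s.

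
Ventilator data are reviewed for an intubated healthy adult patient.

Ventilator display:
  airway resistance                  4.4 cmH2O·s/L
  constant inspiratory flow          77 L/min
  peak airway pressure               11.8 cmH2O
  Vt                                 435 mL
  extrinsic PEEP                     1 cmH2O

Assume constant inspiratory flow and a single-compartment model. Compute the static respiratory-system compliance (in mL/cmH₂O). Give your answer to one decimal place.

Flow: 77 L/min ÷ 60 = 1.2833 L/s.
Equation of motion (constant flow): PIP = Vt/C + R·V̇ + PEEP.
Vt/C = PIP − R·V̇ − PEEP = 11.8 − 4.4×1.2833 − 1 = 11.8 − 5.647 − 1 = 5.153 cmH2O.
C = Vt / 5.153 = 435 / 5.153 = 84.417 mL/cmH2O.

84.4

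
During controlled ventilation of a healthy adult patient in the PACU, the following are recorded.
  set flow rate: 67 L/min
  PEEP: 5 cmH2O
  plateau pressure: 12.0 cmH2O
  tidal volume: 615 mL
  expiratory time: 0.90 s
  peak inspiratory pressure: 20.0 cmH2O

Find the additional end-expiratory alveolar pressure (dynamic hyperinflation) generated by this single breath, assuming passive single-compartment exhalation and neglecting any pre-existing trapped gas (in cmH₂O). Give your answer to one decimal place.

1.7

Flow: 67 L/min ÷ 60 = 1.1167 L/s.
R = (PIP − Pplat)/V̇ = (20.0 − 12.0) / 1.1167 = 8.0/1.1167 = 7.164 cmH2O·s/L.
C = Vt/(Pplat − PEEP) = 615.0 / (12.0 − 5) = 615.0/7.0 = 87.857 mL/cmH2O.
τ = R × C = 7.164 × 0.08786 L/cmH2O = 0.6294 s.
Fraction remaining = e^(−Te/τ) = e^(−0.90/0.6294) = 0.2393; trapped volume = 615.0 × 0.2393 = 147.17 mL.
Additional alveolar pressure from trapping ≈ V_trapped / C = 147.17 / 87.857 = 1.675 cmH2O.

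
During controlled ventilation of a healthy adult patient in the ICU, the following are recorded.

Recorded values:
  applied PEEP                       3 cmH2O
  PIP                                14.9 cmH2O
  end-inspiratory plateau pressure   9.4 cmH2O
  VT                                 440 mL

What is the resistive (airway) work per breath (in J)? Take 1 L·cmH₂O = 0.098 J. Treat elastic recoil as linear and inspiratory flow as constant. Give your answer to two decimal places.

0.24

With constant inspiratory flow the resistive pressure is constant at PIP − Pplat = 14.9 − 9.4 = 5.5 cmH2O, so resistive work = 5.5 × 0.440 = 2.42 L·cmH2O.
× 0.098 J/(L·cmH2O) → 0.2372 J.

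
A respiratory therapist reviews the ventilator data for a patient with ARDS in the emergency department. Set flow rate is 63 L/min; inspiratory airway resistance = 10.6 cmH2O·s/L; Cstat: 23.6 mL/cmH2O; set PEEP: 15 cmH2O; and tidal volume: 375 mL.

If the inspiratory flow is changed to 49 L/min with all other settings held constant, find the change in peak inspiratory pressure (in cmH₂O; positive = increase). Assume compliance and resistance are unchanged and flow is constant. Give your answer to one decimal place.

Flow: 63 L/min ÷ 60 = 1.05 L/s.
New flow: 49 L/min ÷ 60 = 0.8167 L/s.
PIP = Vt/C + R·V̇ + PEEP (constant-flow equation of motion).
Only the resistive term changes: ΔPIP = R × ΔV̇ = 10.6 × (0.8167 − 1.05) = 10.6 × -0.2333 = -2.473 cmH2O.

-2.5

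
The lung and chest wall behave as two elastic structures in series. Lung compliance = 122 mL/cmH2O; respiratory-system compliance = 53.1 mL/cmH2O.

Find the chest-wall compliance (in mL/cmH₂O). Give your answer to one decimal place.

94.0

1/Ccw = 1/Crs − 1/CL.
1/Ccw = 1/53.1 − 1/122 = 0.01064.
Ccw = 93.985 mL/cmH2O.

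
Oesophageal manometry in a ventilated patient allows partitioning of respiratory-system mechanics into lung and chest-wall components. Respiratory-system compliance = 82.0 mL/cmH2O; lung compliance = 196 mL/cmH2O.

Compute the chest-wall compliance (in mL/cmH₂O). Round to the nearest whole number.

141

1/Ccw = 1/Crs − 1/CL.
1/Ccw = 1/82.0 − 1/196 = 0.007093.
Ccw = 140.98 mL/cmH2O.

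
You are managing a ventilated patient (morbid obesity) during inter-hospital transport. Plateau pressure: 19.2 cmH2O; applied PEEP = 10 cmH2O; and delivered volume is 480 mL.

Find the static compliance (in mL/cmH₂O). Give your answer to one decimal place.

Cstat = Vt / (Pplat − PEEP) = 480 / (19.2 − 10) = 480 / 9.2 = 52.174 mL/cmH2O.

52.2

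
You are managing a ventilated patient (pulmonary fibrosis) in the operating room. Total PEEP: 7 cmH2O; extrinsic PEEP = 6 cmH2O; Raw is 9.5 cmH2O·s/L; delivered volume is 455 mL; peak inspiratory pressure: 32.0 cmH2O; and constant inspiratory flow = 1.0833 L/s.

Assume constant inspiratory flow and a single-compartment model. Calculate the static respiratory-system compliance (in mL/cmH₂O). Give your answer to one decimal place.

30.9

Total PEEP = 7 cmH2O (set 6 + intrinsic 1); this is the baseline alveolar pressure.
Equation of motion (constant flow): PIP = Vt/C + R·V̇ + PEEP.
Vt/C = PIP − R·V̇ − PEEP = 32.0 − 9.5×1.0833 − 7 = 32.0 − 10.291 − 7 = 14.709 cmH2O.
C = Vt / 14.709 = 455 / 14.709 = 30.933 mL/cmH2O.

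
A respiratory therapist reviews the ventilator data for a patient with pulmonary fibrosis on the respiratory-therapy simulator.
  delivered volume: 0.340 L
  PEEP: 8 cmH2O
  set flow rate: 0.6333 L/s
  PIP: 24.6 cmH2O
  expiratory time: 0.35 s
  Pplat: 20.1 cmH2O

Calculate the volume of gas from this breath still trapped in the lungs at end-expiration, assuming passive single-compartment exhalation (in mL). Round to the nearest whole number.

R = (PIP − Pplat)/V̇ = (24.6 − 20.1) / 0.6333 = 4.5/0.6333 = 7.106 cmH2O·s/L.
C = Vt/(Pplat − PEEP) = 340.0 / (20.1 − 8) = 340.0/12.1 = 28.099 mL/cmH2O.
τ = R × C = 7.106 × 0.0281 L/cmH2O = 0.1997 s.
Fraction remaining = e^(−Te/τ) = e^(−0.35/0.1997) = 0.1733.
Trapped volume = 340.0 × 0.1733 = 58.922 mL.

59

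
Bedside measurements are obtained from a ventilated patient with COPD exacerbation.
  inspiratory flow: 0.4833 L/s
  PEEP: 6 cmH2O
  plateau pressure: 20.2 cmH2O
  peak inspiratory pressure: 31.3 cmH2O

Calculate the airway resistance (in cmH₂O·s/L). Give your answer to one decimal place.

Raw = (PIP − Pplat) / flow = (31.3 − 20.2) / 0.4833 = 11.1 / 0.4833 = 22.967 cmH2O·s/L.

23.0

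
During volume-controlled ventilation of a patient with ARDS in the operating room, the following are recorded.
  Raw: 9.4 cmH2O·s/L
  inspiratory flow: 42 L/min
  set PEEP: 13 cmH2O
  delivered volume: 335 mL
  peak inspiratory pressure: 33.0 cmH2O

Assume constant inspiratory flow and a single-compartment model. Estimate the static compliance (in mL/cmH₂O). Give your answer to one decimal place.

25.0

Flow: 42 L/min ÷ 60 = 0.7 L/s.
Equation of motion (constant flow): PIP = Vt/C + R·V̇ + PEEP.
Vt/C = PIP − R·V̇ − PEEP = 33.0 − 9.4×0.7 − 13 = 33.0 − 6.58 − 13 = 13.42 cmH2O.
C = Vt / 13.42 = 335 / 13.42 = 24.963 mL/cmH2O.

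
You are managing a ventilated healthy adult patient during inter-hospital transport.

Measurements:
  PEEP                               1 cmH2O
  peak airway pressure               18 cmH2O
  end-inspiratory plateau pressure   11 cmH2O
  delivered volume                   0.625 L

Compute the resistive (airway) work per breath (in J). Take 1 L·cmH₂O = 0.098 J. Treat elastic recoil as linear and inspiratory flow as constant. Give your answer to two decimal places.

0.43

With constant inspiratory flow the resistive pressure is constant at PIP − Pplat = 18 − 11 = 7.0 cmH2O, so resistive work = 7.0 × 0.625 = 4.375 L·cmH2O.
× 0.098 J/(L·cmH2O) → 0.4288 J.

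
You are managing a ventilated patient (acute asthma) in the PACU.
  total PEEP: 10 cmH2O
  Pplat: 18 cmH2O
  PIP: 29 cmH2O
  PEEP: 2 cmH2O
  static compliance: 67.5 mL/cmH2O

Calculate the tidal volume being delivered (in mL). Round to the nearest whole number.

540

End-expiratory occlusion gives total PEEP = 10 cmH2O (intrinsic PEEP = 10 − 2 = 8). Use total PEEP for the elastic gradient.
Vt = Cstat × (Pplat − PEEPtotal) = 67.5 × (18 − 10) = 67.5 × 8.0 = 540.0 mL.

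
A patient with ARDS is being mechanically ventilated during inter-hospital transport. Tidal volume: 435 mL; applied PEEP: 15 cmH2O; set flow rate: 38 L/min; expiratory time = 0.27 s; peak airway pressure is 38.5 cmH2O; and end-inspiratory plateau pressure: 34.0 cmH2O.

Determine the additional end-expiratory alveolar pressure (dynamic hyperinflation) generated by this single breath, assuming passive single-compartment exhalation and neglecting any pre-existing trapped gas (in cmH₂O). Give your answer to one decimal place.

Flow: 38 L/min ÷ 60 = 0.6333 L/s.
R = (PIP − Pplat)/V̇ = (38.5 − 34.0) / 0.6333 = 4.5/0.6333 = 7.106 cmH2O·s/L.
C = Vt/(Pplat − PEEP) = 435.0 / (34.0 − 15) = 435.0/19.0 = 22.895 mL/cmH2O.
τ = R × C = 7.106 × 0.0229 L/cmH2O = 0.1627 s.
Fraction remaining = e^(−Te/τ) = e^(−0.27/0.1627) = 0.1902; trapped volume = 435.0 × 0.1902 = 82.737 mL.
Additional alveolar pressure from trapping ≈ V_trapped / C = 82.737 / 22.895 = 3.614 cmH2O.

3.6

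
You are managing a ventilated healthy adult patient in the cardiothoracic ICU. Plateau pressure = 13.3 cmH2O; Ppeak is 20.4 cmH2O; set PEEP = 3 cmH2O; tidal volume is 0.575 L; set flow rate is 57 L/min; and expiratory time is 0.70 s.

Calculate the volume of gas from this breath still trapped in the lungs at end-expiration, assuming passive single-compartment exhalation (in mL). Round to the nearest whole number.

Flow: 57 L/min ÷ 60 = 0.95 L/s.
R = (PIP − Pplat)/V̇ = (20.4 − 13.3) / 0.95 = 7.1/0.95 = 7.474 cmH2O·s/L.
C = Vt/(Pplat − PEEP) = 575.0 / (13.3 − 3) = 575.0/10.3 = 55.825 mL/cmH2O.
τ = R × C = 7.474 × 0.05583 L/cmH2O = 0.4173 s.
Fraction remaining = e^(−Te/τ) = e^(−0.70/0.4173) = 0.1868.
Trapped volume = 575.0 × 0.1868 = 107.41 mL.

107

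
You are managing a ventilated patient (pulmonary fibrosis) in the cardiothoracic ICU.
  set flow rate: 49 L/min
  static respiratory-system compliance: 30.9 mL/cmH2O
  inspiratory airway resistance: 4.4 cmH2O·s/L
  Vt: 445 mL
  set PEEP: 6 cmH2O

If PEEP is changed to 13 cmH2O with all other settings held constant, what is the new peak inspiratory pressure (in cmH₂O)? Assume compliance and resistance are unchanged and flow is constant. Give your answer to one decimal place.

31.0

Flow: 49 L/min ÷ 60 = 0.8167 L/s.
PIP = Vt/C + R·V̇ + PEEP (constant-flow equation of motion).
Only the baseline term changes: ΔPIP = ΔPEEP = 13 − 6 = 7.0 cmH2O.
Original PIP = 445/30.9 + 4.4×0.8167 + 6 = 23.995 cmH2O; new PIP = 23.995 + (7.0) = 30.995 cmH2O.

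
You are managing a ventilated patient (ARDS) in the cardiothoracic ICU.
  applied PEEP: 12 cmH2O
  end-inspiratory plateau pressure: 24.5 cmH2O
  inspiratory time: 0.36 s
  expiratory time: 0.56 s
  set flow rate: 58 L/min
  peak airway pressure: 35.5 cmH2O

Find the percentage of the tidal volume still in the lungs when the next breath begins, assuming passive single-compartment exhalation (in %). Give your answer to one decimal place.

Flow: 58 L/min ÷ 60 = 0.9667 L/s.
Vt = flow × Ti = 0.9667 L/s × 0.36 s × 1000 mL/L = 348.01 mL.
R = (PIP − Pplat)/V̇ = (35.5 − 24.5) / 0.9667 = 11.0/0.9667 = 11.379 cmH2O·s/L.
C = Vt/(Pplat − PEEP) = 348.01 / (24.5 − 12) = 348.01/12.5 = 27.841 mL/cmH2O.
τ = R × C = 11.379 × 0.02784 L/cmH2O = 0.3168 s.
Fraction remaining at end-expiration = e^(−Te/τ) = e^(−0.56/0.3168) = 0.1707 → 17.07%.

17.1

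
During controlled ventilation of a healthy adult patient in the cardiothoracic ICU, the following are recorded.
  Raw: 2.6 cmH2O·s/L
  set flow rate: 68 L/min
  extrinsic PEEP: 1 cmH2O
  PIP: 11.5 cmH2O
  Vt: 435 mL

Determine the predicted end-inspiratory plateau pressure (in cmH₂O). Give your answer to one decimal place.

8.6

Flow: 68 L/min ÷ 60 = 1.1333 L/s.
Pplat = PIP − Raw × flow = 11.5 − 2.6 × 1.1333 = 11.5 − 2.947 = 8.553 cmH2O.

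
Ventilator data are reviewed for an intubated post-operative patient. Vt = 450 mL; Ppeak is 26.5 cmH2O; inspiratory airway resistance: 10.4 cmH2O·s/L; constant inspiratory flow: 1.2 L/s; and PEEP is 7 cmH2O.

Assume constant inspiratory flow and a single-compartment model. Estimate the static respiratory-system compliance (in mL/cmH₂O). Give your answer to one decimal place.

64.1

Equation of motion (constant flow): PIP = Vt/C + R·V̇ + PEEP.
Vt/C = PIP − R·V̇ − PEEP = 26.5 − 10.4×1.2 − 7 = 26.5 − 12.48 − 7 = 7.02 cmH2O.
C = Vt / 7.02 = 450 / 7.02 = 64.103 mL/cmH2O.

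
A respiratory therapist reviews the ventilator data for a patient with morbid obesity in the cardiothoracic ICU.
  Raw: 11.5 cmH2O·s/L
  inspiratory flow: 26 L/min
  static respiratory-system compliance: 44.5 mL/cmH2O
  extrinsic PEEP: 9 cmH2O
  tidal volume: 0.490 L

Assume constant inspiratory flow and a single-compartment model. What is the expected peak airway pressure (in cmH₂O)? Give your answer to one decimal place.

25.0

Flow: 26 L/min ÷ 60 = 0.4333 L/s.
Equation of motion (constant flow): PIP = Vt/C + R·V̇ + PEEP.
PIP = 490/44.5 + 11.5×0.4333 + 9 = 11.011 + 4.983 + 9 = 24.994 cmH2O.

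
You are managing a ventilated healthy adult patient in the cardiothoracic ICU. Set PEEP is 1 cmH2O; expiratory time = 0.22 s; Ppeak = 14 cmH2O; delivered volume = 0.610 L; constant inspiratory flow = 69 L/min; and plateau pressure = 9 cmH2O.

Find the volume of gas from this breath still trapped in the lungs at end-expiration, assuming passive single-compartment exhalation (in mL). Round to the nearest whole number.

314

Flow: 69 L/min ÷ 60 = 1.15 L/s.
R = (PIP − Pplat)/V̇ = (14 − 9) / 1.15 = 5.0/1.15 = 4.348 cmH2O·s/L.
C = Vt/(Pplat − PEEP) = 610.0 / (9 − 1) = 610.0/8.0 = 76.25 mL/cmH2O.
τ = R × C = 4.348 × 0.07625 L/cmH2O = 0.3315 s.
Fraction remaining = e^(−Te/τ) = e^(−0.22/0.3315) = 0.515.
Trapped volume = 610.0 × 0.515 = 314.15 mL.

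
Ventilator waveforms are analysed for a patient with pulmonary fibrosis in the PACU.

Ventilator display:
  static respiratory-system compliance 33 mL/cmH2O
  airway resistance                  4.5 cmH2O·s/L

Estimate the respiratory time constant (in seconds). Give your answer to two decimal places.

0.15

τ = R × C = 4.5 × 33 mL/cmH2O = 4.5 × 0.033 L/cmH2O = 0.1485 s.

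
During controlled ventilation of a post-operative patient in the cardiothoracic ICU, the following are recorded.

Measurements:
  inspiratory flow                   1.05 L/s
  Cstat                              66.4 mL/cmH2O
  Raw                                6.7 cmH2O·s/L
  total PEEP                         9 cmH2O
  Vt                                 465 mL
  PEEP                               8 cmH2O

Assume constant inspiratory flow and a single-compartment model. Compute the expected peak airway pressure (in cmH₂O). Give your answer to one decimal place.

23.0

Total PEEP = 9 cmH2O (set 8 + intrinsic 1); this is the baseline alveolar pressure.
Equation of motion (constant flow): PIP = Vt/C + R·V̇ + PEEP.
PIP = 465/66.4 + 6.7×1.05 + 9 = 7.003 + 7.035 + 9 = 23.038 cmH2O.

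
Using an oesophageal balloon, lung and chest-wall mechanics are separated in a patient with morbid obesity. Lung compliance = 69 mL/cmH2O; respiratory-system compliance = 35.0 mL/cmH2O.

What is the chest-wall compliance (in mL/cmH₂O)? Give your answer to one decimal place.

71.0

1/Ccw = 1/Crs − 1/CL.
1/Ccw = 1/35.0 − 1/69 = 0.01408.
Ccw = 71.023 mL/cmH2O.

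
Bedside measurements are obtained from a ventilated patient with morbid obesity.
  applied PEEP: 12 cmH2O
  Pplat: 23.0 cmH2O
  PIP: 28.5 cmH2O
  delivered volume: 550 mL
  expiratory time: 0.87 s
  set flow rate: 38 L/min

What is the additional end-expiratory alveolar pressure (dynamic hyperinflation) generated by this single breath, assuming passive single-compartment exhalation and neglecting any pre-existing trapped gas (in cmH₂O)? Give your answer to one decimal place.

Flow: 38 L/min ÷ 60 = 0.6333 L/s.
R = (PIP − Pplat)/V̇ = (28.5 − 23.0) / 0.6333 = 5.5/0.6333 = 8.685 cmH2O·s/L.
C = Vt/(Pplat − PEEP) = 550.0 / (23.0 − 12) = 550.0/11.0 = 50.0 mL/cmH2O.
τ = R × C = 8.685 × 0.05 L/cmH2O = 0.4343 s.
Fraction remaining = e^(−Te/τ) = e^(−0.87/0.4343) = 0.1349; trapped volume = 550.0 × 0.1349 = 74.195 mL.
Additional alveolar pressure from trapping ≈ V_trapped / C = 74.195 / 50.0 = 1.484 cmH2O.

1.5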